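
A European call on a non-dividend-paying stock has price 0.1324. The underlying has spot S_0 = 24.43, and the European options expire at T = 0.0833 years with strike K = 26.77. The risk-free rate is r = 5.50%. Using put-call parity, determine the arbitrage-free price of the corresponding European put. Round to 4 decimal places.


Answer: Put price = 2.3500

Derivation:
Put-call parity: C - P = S_0 * exp(-qT) - K * exp(-rT).
S_0 * exp(-qT) = 24.4300 * 1.00000000 = 24.43000000
K * exp(-rT) = 26.7700 * 0.99542898 = 26.64763377
P = C - S*exp(-qT) + K*exp(-rT)
P = 0.1324 - 24.43000000 + 26.64763377 = 2.3500


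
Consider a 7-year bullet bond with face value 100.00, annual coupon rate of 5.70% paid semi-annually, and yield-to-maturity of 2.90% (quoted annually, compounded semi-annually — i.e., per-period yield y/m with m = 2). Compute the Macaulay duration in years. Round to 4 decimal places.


Answer: Macaulay duration = 5.9731 years

Derivation:
Coupon per period c = face * coupon_rate / m = 2.850000
Periods per year m = 2; per-period yield y/m = 0.014500
Number of cashflows N = 14
Cashflows (t years, CF_t, discount factor 1/(1+y/m)^(m*t), PV):
  t = 0.5000: CF_t = 2.850000, DF = 0.985707, PV = 2.809266
  t = 1.0000: CF_t = 2.850000, DF = 0.971619, PV = 2.769114
  t = 1.5000: CF_t = 2.850000, DF = 0.957732, PV = 2.729535
  t = 2.0000: CF_t = 2.850000, DF = 0.944043, PV = 2.690523
  t = 2.5000: CF_t = 2.850000, DF = 0.930550, PV = 2.652068
  t = 3.0000: CF_t = 2.850000, DF = 0.917250, PV = 2.614162
  t = 3.5000: CF_t = 2.850000, DF = 0.904140, PV = 2.576799
  t = 4.0000: CF_t = 2.850000, DF = 0.891217, PV = 2.539969
  t = 4.5000: CF_t = 2.850000, DF = 0.878479, PV = 2.503666
  t = 5.0000: CF_t = 2.850000, DF = 0.865923, PV = 2.467882
  t = 5.5000: CF_t = 2.850000, DF = 0.853547, PV = 2.432609
  t = 6.0000: CF_t = 2.850000, DF = 0.841347, PV = 2.397840
  t = 6.5000: CF_t = 2.850000, DF = 0.829322, PV = 2.363568
  t = 7.0000: CF_t = 102.850000, DF = 0.817469, PV = 84.076684
Price P = sum_t PV_t = 117.623685
Macaulay numerator sum_t t * PV_t:
  t * PV_t at t = 0.5000: 1.404633
  t * PV_t at t = 1.0000: 2.769114
  t * PV_t at t = 1.5000: 4.094303
  t * PV_t at t = 2.0000: 5.381045
  t * PV_t at t = 2.5000: 6.630169
  t * PV_t at t = 3.0000: 7.842487
  t * PV_t at t = 3.5000: 9.018796
  t * PV_t at t = 4.0000: 10.159877
  t * PV_t at t = 4.5000: 11.266497
  t * PV_t at t = 5.0000: 12.339409
  t * PV_t at t = 5.5000: 13.379349
  t * PV_t at t = 6.0000: 14.387041
  t * PV_t at t = 6.5000: 15.363195
  t * PV_t at t = 7.0000: 588.536791
Macaulay duration D = (sum_t t * PV_t) / P = 702.572706 / 117.623685 = 5.973055


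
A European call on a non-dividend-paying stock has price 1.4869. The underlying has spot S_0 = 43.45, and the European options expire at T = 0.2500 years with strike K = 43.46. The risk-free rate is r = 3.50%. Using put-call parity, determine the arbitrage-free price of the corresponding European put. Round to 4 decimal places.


Answer: Put price = 1.1183

Derivation:
Put-call parity: C - P = S_0 * exp(-qT) - K * exp(-rT).
S_0 * exp(-qT) = 43.4500 * 1.00000000 = 43.45000000
K * exp(-rT) = 43.4600 * 0.99128817 = 43.08138386
P = C - S*exp(-qT) + K*exp(-rT)
P = 1.4869 - 43.45000000 + 43.08138386 = 1.1183


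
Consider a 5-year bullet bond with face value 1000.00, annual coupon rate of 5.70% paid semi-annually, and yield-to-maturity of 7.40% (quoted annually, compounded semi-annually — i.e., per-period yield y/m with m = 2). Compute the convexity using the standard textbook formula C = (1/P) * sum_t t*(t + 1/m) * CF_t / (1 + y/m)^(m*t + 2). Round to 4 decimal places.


Answer: Convexity = 21.4928

Derivation:
Coupon per period c = face * coupon_rate / m = 28.500000
Periods per year m = 2; per-period yield y/m = 0.037000
Number of cashflows N = 10
Cashflows (t years, CF_t, discount factor 1/(1+y/m)^(m*t), PV):
  t = 0.5000: CF_t = 28.500000, DF = 0.964320, PV = 27.483124
  t = 1.0000: CF_t = 28.500000, DF = 0.929913, PV = 26.502531
  t = 1.5000: CF_t = 28.500000, DF = 0.896734, PV = 25.556925
  t = 2.0000: CF_t = 28.500000, DF = 0.864739, PV = 24.645057
  t = 2.5000: CF_t = 28.500000, DF = 0.833885, PV = 23.765726
  t = 3.0000: CF_t = 28.500000, DF = 0.804132, PV = 22.917768
  t = 3.5000: CF_t = 28.500000, DF = 0.775441, PV = 22.100066
  t = 4.0000: CF_t = 28.500000, DF = 0.747773, PV = 21.311539
  t = 4.5000: CF_t = 28.500000, DF = 0.721093, PV = 20.551146
  t = 5.0000: CF_t = 1028.500000, DF = 0.695364, PV = 715.182258
Price P = sum_t PV_t = 930.016140
Convexity numerator sum_t t*(t + 1/m) * CF_t / (1+y/m)^(m*t + 2):
  t = 0.5000: term = 12.778462
  t = 1.0000: term = 36.967586
  t = 1.5000: term = 71.297177
  t = 2.0000: term = 114.588841
  t = 2.5000: term = 165.750493
  t = 3.0000: term = 223.771157
  t = 3.5000: term = 287.716049
  t = 4.0000: term = 356.721924
  t = 4.5000: term = 429.992675
  t = 5.0000: term = 18289.082257
Convexity = (1/P) * sum = 19988.666621 / 930.016140 = 21.492817


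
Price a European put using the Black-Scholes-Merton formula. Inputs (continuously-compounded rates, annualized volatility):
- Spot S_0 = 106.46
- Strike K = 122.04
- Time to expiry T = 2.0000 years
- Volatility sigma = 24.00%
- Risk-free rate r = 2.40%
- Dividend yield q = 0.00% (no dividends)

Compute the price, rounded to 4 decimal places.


Answer: Price = 20.4440

Derivation:
d1 = (ln(S/K) + (r - q + 0.5*sigma^2) * T) / (sigma * sqrt(T)) = -0.09127432
d2 = d1 - sigma * sqrt(T) = -0.43068558
exp(-rT) = 0.95313379; exp(-qT) = 1.00000000
P = K * exp(-rT) * N(-d2) - S_0 * exp(-qT) * N(-d1)
N(-d1) = 0.53636269; N(-d2) = 0.66665150
P = 122.0400 * 0.95313379 * 0.66665150 - 106.4600 * 1.00000000 * 0.53636269 = 20.4440


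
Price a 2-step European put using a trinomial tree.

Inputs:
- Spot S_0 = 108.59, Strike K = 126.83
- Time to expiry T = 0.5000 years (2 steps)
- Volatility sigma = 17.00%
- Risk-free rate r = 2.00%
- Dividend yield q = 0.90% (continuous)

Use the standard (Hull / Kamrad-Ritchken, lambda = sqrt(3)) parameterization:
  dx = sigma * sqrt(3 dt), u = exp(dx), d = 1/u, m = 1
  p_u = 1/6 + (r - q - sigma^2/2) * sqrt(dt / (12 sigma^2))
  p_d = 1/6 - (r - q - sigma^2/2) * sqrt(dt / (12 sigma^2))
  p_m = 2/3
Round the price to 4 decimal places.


dt = T/N = 0.250000; dx = sigma*sqrt(3*dt) = 0.147224
u = exp(dx) = 1.158614; d = 1/u = 0.863100
p_u = 0.163737, p_m = 0.666667, p_d = 0.169596
Discount per step: exp(-r*dt) = 0.995012
Stock lattice S(k, j) with j the centered position index:
  k=0: S(0,+0) = 108.5900
  k=1: S(1,-1) = 93.7241; S(1,+0) = 108.5900; S(1,+1) = 125.8139
  k=2: S(2,-2) = 80.8933; S(2,-1) = 93.7241; S(2,+0) = 108.5900; S(2,+1) = 125.8139; S(2,+2) = 145.7697
Terminal payoffs V(N, j) = max(K - S_T, 0):
  V(2,-2) = 45.936726; V(2,-1) = 33.105933; V(2,+0) = 18.240000; V(2,+1) = 1.016124; V(2,+2) = 0.000000
Backward induction: V(k, j) = exp(-r*dt) * [p_u * V(k+1, j+1) + p_m * V(k+1, j) + p_d * V(k+1, j-1)]
  V(1,-1) = exp(-r*dt) * [p_u*18.240000 + p_m*33.105933 + p_d*45.936726] = 32.684043
  V(1,+0) = exp(-r*dt) * [p_u*1.016124 + p_m*18.240000 + p_d*33.105933] = 17.851526
  V(1,+1) = exp(-r*dt) * [p_u*0.000000 + p_m*1.016124 + p_d*18.240000] = 3.752037
  V(0,+0) = exp(-r*dt) * [p_u*3.752037 + p_m*17.851526 + p_d*32.684043] = 17.968378

Answer: Price = V(0,0) = 17.9684


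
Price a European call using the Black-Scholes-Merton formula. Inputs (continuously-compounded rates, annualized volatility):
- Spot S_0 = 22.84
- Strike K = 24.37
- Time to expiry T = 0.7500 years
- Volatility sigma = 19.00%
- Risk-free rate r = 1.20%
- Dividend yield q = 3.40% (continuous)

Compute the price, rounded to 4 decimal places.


d1 = (ln(S/K) + (r - q + 0.5*sigma^2) * T) / (sigma * sqrt(T)) = -0.41205782
d2 = d1 - sigma * sqrt(T) = -0.57660265
exp(-rT) = 0.99104038; exp(-qT) = 0.97482238
C = S_0 * exp(-qT) * N(d1) - K * exp(-rT) * N(d2)
N(d1) = 0.34014852; N(d2) = 0.28210395
C = 22.8400 * 0.97482238 * 0.34014852 - 24.3700 * 0.99104038 * 0.28210395 = 0.7601

Answer: Price = 0.7601


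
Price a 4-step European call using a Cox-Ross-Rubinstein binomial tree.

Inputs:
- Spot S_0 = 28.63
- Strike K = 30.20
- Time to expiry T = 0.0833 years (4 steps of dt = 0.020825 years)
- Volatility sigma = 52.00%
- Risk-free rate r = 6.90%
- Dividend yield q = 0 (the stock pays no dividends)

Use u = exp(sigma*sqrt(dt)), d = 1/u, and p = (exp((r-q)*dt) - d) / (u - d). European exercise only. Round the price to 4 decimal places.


dt = T/N = 0.020825
u = exp(sigma*sqrt(dt)) = 1.077928; d = 1/u = 0.927706
p = (exp((r-q)*dt) - d) / (u - d) = 0.490821
Discount per step: exp(-r*dt) = 0.998564
Stock lattice S(k, i) with i counting down-moves:
  k=0: S(0,0) = 28.6300
  k=1: S(1,0) = 30.8611; S(1,1) = 26.5602
  k=2: S(2,0) = 33.2660; S(2,1) = 28.6300; S(2,2) = 24.6401
  k=3: S(3,0) = 35.8584; S(3,1) = 30.8611; S(3,2) = 26.5602; S(3,3) = 22.8587
  k=4: S(4,0) = 38.6527; S(4,1) = 33.2660; S(4,2) = 28.6300; S(4,3) = 24.6401; S(4,4) = 21.2062
Terminal payoffs V(N, i) = max(S_T - K, 0):
  V(4,0) = 8.452722; V(4,1) = 3.066010; V(4,2) = 0.000000; V(4,3) = 0.000000; V(4,4) = 0.000000
Backward induction: V(k, i) = exp(-r*dt) * [p * V(k+1, i) + (1-p) * V(k+1, i+1)].
  V(3,0) = exp(-r*dt) * [p*8.452722 + (1-p)*3.066010] = 5.701722
  V(3,1) = exp(-r*dt) * [p*3.066010 + (1-p)*0.000000] = 1.502701
  V(3,2) = exp(-r*dt) * [p*0.000000 + (1-p)*0.000000] = 0.000000
  V(3,3) = exp(-r*dt) * [p*0.000000 + (1-p)*0.000000] = 0.000000
  V(2,0) = exp(-r*dt) * [p*5.701722 + (1-p)*1.502701] = 3.558551
  V(2,1) = exp(-r*dt) * [p*1.502701 + (1-p)*0.000000] = 0.736498
  V(2,2) = exp(-r*dt) * [p*0.000000 + (1-p)*0.000000] = 0.000000
  V(1,0) = exp(-r*dt) * [p*3.558551 + (1-p)*0.736498] = 2.118574
  V(1,1) = exp(-r*dt) * [p*0.736498 + (1-p)*0.000000] = 0.360970
  V(0,0) = exp(-r*dt) * [p*2.118574 + (1-p)*0.360970] = 1.221882

Answer: Price = V(0,0) = 1.2219


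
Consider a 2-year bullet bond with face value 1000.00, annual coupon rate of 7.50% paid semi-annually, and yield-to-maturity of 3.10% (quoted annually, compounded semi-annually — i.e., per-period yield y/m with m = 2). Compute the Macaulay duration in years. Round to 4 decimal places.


Answer: Macaulay duration = 1.8989 years

Derivation:
Coupon per period c = face * coupon_rate / m = 37.500000
Periods per year m = 2; per-period yield y/m = 0.015500
Number of cashflows N = 4
Cashflows (t years, CF_t, discount factor 1/(1+y/m)^(m*t), PV):
  t = 0.5000: CF_t = 37.500000, DF = 0.984737, PV = 36.927622
  t = 1.0000: CF_t = 37.500000, DF = 0.969706, PV = 36.363980
  t = 1.5000: CF_t = 37.500000, DF = 0.954905, PV = 35.808942
  t = 2.0000: CF_t = 1037.500000, DF = 0.940330, PV = 975.592369
Price P = sum_t PV_t = 1084.692912
Macaulay numerator sum_t t * PV_t:
  t * PV_t at t = 0.5000: 18.463811
  t * PV_t at t = 1.0000: 36.363980
  t * PV_t at t = 1.5000: 53.713412
  t * PV_t at t = 2.0000: 1951.184737
Macaulay duration D = (sum_t t * PV_t) / P = 2059.725940 / 1084.692912 = 1.898902


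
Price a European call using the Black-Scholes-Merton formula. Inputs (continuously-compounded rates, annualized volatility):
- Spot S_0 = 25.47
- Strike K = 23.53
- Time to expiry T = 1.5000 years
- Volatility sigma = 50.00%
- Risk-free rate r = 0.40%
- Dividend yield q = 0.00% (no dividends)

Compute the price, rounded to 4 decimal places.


d1 = (ln(S/K) + (r - q + 0.5*sigma^2) * T) / (sigma * sqrt(T)) = 0.44535820
d2 = d1 - sigma * sqrt(T) = -0.16701423
exp(-rT) = 0.99401796; exp(-qT) = 1.00000000
C = S_0 * exp(-qT) * N(d1) - K * exp(-rT) * N(d2)
N(d1) = 0.67196954; N(d2) = 0.43367942
C = 25.4700 * 1.00000000 * 0.67196954 - 23.5300 * 0.99401796 * 0.43367942 = 6.9716

Answer: Price = 6.9716


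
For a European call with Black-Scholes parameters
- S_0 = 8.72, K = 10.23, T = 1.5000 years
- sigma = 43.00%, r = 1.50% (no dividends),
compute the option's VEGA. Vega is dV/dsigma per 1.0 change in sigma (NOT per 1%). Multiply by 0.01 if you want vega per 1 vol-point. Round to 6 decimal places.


d1 = 0.0027906295; d2 = -0.5238496652
phi(d1) = 0.3989407270; exp(-qT) = 1.0000000000; exp(-rT) = 0.9777512372
Vega = S * exp(-qT) * phi(d1) * sqrt(T) = 8.7200 * 1.0000000000 * 0.3989407270 * 1.2247448714 = 4.260597

Answer: Vega = 4.260597


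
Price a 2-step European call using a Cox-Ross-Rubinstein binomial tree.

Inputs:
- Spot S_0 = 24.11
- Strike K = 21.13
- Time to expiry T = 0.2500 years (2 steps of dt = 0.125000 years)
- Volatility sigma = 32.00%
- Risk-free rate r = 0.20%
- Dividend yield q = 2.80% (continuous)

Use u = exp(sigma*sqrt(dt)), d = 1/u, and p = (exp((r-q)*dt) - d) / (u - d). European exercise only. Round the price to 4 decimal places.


Answer: Price = V(0,0) = 3.3821

Derivation:
dt = T/N = 0.125000
u = exp(sigma*sqrt(dt)) = 1.119785; d = 1/u = 0.893028
p = (exp((r-q)*dt) - d) / (u - d) = 0.457437
Discount per step: exp(-r*dt) = 0.999750
Stock lattice S(k, i) with i counting down-moves:
  k=0: S(0,0) = 24.1100
  k=1: S(1,0) = 26.9980; S(1,1) = 21.5309
  k=2: S(2,0) = 30.2320; S(2,1) = 24.1100; S(2,2) = 19.2277
Terminal payoffs V(N, i) = max(S_T - K, 0):
  V(2,0) = 9.101997; V(2,1) = 2.980000; V(2,2) = 0.000000
Backward induction: V(k, i) = exp(-r*dt) * [p * V(k+1, i) + (1-p) * V(k+1, i+1)].
  V(1,0) = exp(-r*dt) * [p*9.101997 + (1-p)*2.980000] = 5.778981
  V(1,1) = exp(-r*dt) * [p*2.980000 + (1-p)*0.000000] = 1.362820
  V(0,0) = exp(-r*dt) * [p*5.778981 + (1-p)*1.362820] = 3.382088


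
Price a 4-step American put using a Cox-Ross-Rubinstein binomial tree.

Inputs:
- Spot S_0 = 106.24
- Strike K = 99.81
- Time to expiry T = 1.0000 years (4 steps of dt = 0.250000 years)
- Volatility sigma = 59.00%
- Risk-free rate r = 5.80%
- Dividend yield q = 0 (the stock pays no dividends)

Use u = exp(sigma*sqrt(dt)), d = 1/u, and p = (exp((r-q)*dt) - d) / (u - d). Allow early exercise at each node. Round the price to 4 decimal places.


dt = T/N = 0.250000
u = exp(sigma*sqrt(dt)) = 1.343126; d = 1/u = 0.744532
p = (exp((r-q)*dt) - d) / (u - d) = 0.451180
Discount per step: exp(-r*dt) = 0.985605
Stock lattice S(k, i) with i counting down-moves:
  k=0: S(0,0) = 106.2400
  k=1: S(1,0) = 142.6937; S(1,1) = 79.0990
  k=2: S(2,0) = 191.6557; S(2,1) = 106.2400; S(2,2) = 58.8917
  k=3: S(3,0) = 257.4179; S(3,1) = 142.6937; S(3,2) = 79.0990; S(3,3) = 43.8468
  k=4: S(4,0) = 345.7447; S(4,1) = 191.6557; S(4,2) = 106.2400; S(4,3) = 58.8917; S(4,4) = 32.6453
Terminal payoffs V(N, i) = max(K - S_T, 0):
  V(4,0) = 0.000000; V(4,1) = 0.000000; V(4,2) = 0.000000; V(4,3) = 40.918269; V(4,4) = 67.164707
Backward induction: V(k, i) = exp(-r*dt) * [p * V(k+1, i) + (1-p) * V(k+1, i+1)]; then take max(V_cont, immediate exercise) for American.
  V(3,0) = exp(-r*dt) * [p*0.000000 + (1-p)*0.000000] = 0.000000; exercise = 0.000000; V(3,0) = max -> 0.000000
  V(3,1) = exp(-r*dt) * [p*0.000000 + (1-p)*0.000000] = 0.000000; exercise = 0.000000; V(3,1) = max -> 0.000000
  V(3,2) = exp(-r*dt) * [p*0.000000 + (1-p)*40.918269] = 22.133487; exercise = 20.710964; V(3,2) = max -> 22.133487
  V(3,3) = exp(-r*dt) * [p*40.918269 + (1-p)*67.164707] = 54.526443; exercise = 55.963246; V(3,3) = max -> 55.963246
  V(2,0) = exp(-r*dt) * [p*0.000000 + (1-p)*0.000000] = 0.000000; exercise = 0.000000; V(2,0) = max -> 0.000000
  V(2,1) = exp(-r*dt) * [p*0.000000 + (1-p)*22.133487] = 11.972433; exercise = 0.000000; V(2,1) = max -> 11.972433
  V(2,2) = exp(-r*dt) * [p*22.133487 + (1-p)*55.963246] = 40.114041; exercise = 40.918269; V(2,2) = max -> 40.918269
  V(1,0) = exp(-r*dt) * [p*0.000000 + (1-p)*11.972433] = 6.476122; exercise = 0.000000; V(1,0) = max -> 6.476122
  V(1,1) = exp(-r*dt) * [p*11.972433 + (1-p)*40.918269] = 27.457451; exercise = 20.710964; V(1,1) = max -> 27.457451
  V(0,0) = exp(-r*dt) * [p*6.476122 + (1-p)*27.457451] = 17.732104; exercise = 0.000000; V(0,0) = max -> 17.732104

Answer: Price = V(0,0) = 17.7321


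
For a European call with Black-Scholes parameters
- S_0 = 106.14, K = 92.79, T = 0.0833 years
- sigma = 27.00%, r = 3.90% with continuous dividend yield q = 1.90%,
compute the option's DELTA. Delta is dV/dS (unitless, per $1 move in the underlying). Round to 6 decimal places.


Answer: Delta = 0.961371

Derivation:
d1 = 1.7852981532; d2 = 1.7073714569
phi(d1) = 0.0810585715; exp(-qT) = 0.9984185518; exp(-rT) = 0.9967565713
N(d1) = 0.9628935159
Delta = exp(-qT) * N(d1) = 0.9984185518 * 0.9628935159 = 0.961371


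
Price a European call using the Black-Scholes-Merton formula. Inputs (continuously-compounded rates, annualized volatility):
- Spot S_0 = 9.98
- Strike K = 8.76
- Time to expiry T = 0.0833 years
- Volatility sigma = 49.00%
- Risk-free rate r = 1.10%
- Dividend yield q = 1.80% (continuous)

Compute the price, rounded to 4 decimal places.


d1 = (ln(S/K) + (r - q + 0.5*sigma^2) * T) / (sigma * sqrt(T)) = 0.98855718
d2 = d1 - sigma * sqrt(T) = 0.84713466
exp(-rT) = 0.99908412; exp(-qT) = 0.99850172
C = S_0 * exp(-qT) * N(d1) - K * exp(-rT) * N(d2)
N(d1) = 0.83856008; N(d2) = 0.80153996
C = 9.9800 * 0.99850172 * 0.83856008 - 8.7600 * 0.99908412 * 0.80153996 = 1.3412

Answer: Price = 1.3412


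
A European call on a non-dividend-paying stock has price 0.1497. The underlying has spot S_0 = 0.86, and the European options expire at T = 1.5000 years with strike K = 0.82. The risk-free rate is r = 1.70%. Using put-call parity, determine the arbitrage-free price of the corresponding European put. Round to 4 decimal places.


Answer: Put price = 0.0891

Derivation:
Put-call parity: C - P = S_0 * exp(-qT) - K * exp(-rT).
S_0 * exp(-qT) = 0.8600 * 1.00000000 = 0.86000000
K * exp(-rT) = 0.8200 * 0.97482238 = 0.79935435
P = C - S*exp(-qT) + K*exp(-rT)
P = 0.1497 - 0.86000000 + 0.79935435 = 0.0891


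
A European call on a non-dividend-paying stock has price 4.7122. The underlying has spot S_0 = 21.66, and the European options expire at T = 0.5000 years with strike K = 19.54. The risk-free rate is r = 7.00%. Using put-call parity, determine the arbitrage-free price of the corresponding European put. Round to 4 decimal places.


Put-call parity: C - P = S_0 * exp(-qT) - K * exp(-rT).
S_0 * exp(-qT) = 21.6600 * 1.00000000 = 21.66000000
K * exp(-rT) = 19.5400 * 0.96560542 = 18.86792983
P = C - S*exp(-qT) + K*exp(-rT)
P = 4.7122 - 21.66000000 + 18.86792983 = 1.9201

Answer: Put price = 1.9201


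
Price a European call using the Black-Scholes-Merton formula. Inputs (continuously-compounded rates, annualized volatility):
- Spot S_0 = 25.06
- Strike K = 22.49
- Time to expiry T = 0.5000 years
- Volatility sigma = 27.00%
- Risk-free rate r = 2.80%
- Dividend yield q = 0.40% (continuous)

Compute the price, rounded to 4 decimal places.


d1 = (ln(S/K) + (r - q + 0.5*sigma^2) * T) / (sigma * sqrt(T)) = 0.72505778
d2 = d1 - sigma * sqrt(T) = 0.53413895
exp(-rT) = 0.98609754; exp(-qT) = 0.99800200
C = S_0 * exp(-qT) * N(d1) - K * exp(-rT) * N(d2)
N(d1) = 0.76579171; N(d2) = 0.70337730
C = 25.0600 * 0.99800200 * 0.76579171 - 22.4900 * 0.98609754 * 0.70337730 = 3.5534

Answer: Price = 3.5534


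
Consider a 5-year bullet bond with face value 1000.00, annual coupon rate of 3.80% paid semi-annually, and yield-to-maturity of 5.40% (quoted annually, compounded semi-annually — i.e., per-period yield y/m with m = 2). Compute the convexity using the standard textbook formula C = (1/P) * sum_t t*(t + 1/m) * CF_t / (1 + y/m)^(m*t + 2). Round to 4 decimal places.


Coupon per period c = face * coupon_rate / m = 19.000000
Periods per year m = 2; per-period yield y/m = 0.027000
Number of cashflows N = 10
Cashflows (t years, CF_t, discount factor 1/(1+y/m)^(m*t), PV):
  t = 0.5000: CF_t = 19.000000, DF = 0.973710, PV = 18.500487
  t = 1.0000: CF_t = 19.000000, DF = 0.948111, PV = 18.014106
  t = 1.5000: CF_t = 19.000000, DF = 0.923185, PV = 17.540512
  t = 2.0000: CF_t = 19.000000, DF = 0.898914, PV = 17.079369
  t = 2.5000: CF_t = 19.000000, DF = 0.875282, PV = 16.630350
  t = 3.0000: CF_t = 19.000000, DF = 0.852270, PV = 16.193135
  t = 3.5000: CF_t = 19.000000, DF = 0.829864, PV = 15.767415
  t = 4.0000: CF_t = 19.000000, DF = 0.808047, PV = 15.352887
  t = 4.5000: CF_t = 19.000000, DF = 0.786803, PV = 14.949257
  t = 5.0000: CF_t = 1019.000000, DF = 0.766118, PV = 780.674058
Price P = sum_t PV_t = 930.701576
Convexity numerator sum_t t*(t + 1/m) * CF_t / (1+y/m)^(m*t + 2):
  t = 0.5000: term = 8.770256
  t = 1.0000: term = 25.619054
  t = 1.5000: term = 49.891049
  t = 2.0000: term = 80.965676
  t = 2.5000: term = 118.255612
  t = 3.0000: term = 161.205313
  t = 3.5000: term = 209.289598
  t = 4.0000: term = 262.012294
  t = 4.5000: term = 318.904935
  t = 5.0000: term = 20354.552309
Convexity = (1/P) * sum = 21589.466096 / 930.701576 = 23.196980

Answer: Convexity = 23.1970


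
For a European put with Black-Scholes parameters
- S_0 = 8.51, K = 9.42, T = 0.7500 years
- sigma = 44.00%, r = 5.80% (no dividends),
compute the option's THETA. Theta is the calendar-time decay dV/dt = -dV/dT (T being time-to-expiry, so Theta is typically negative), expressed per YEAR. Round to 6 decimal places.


d1 = 0.0380706185; d2 = -0.3429805592
phi(d1) = 0.3986532772; exp(-qT) = 1.0000000000; exp(-rT) = 0.9574325541
Theta = -S*exp(-qT)*phi(d1)*sigma/(2*sqrt(T)) + r*K*exp(-rT)*N(-d2) - q*S*exp(-qT)*N(-d1)
N(-d1) = 0.4848156887; N(-d2) = 0.6341934572; sqrt(T) = 0.8660254038
Term 1 = -8.5100 * 1.0000000000 * 0.3986532772 * 0.4400 / (2 * 0.8660254038) = -0.8618207529
Term 2 = 0.0580 * 9.4200 * 0.9574325541 * 0.6341934572 = 0.3317484051
Term 3 = 0 (no dividend yield, q = 0)
Theta = -0.8618207529 + (0.3317484051) + (0.0000000000) = -0.530072

Answer: Theta = -0.530072


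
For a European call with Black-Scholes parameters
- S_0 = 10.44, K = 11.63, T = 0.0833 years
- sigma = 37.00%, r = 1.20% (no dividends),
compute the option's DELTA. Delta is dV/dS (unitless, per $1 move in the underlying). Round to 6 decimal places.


d1 = -0.9480605124; d2 = -1.0548489481
phi(d1) = 0.2545271164; exp(-qT) = 1.0000000000; exp(-rT) = 0.9990008994
N(d1) = 0.1715493246
Delta = exp(-qT) * N(d1) = 1.0000000000 * 0.1715493246 = 0.171549

Answer: Delta = 0.171549


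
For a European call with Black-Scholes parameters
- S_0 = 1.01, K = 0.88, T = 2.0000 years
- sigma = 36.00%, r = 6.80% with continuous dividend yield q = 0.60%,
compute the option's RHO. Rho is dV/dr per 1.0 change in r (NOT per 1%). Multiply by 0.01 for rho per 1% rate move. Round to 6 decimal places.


d1 = 0.7687501944; d2 = 0.2596333120
phi(d1) = 0.2968800886; exp(-qT) = 0.9880717129; exp(-rT) = 0.8728426325
N(d2) = 0.6024266810
Rho = K*T*exp(-rT)*N(d2) = 0.8800 * 2.0000 * 0.8728426325 * 0.6024266810 = 0.925450

Answer: Rho = 0.925450


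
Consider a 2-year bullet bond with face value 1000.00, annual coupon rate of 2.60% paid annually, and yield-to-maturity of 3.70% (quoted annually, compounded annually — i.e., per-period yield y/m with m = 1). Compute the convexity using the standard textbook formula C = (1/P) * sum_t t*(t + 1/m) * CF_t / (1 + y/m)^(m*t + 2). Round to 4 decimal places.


Coupon per period c = face * coupon_rate / m = 26.000000
Periods per year m = 1; per-period yield y/m = 0.037000
Number of cashflows N = 2
Cashflows (t years, CF_t, discount factor 1/(1+y/m)^(m*t), PV):
  t = 1.0000: CF_t = 26.000000, DF = 0.964320, PV = 25.072324
  t = 2.0000: CF_t = 1026.000000, DF = 0.929913, PV = 954.091107
Price P = sum_t PV_t = 979.163431
Convexity numerator sum_t t*(t + 1/m) * CF_t / (1+y/m)^(m*t + 2):
  t = 1.0000: term = 46.630178
  t = 2.0000: term = 5323.332404
Convexity = (1/P) * sum = 5369.962582 / 979.163431 = 5.484235

Answer: Convexity = 5.4842


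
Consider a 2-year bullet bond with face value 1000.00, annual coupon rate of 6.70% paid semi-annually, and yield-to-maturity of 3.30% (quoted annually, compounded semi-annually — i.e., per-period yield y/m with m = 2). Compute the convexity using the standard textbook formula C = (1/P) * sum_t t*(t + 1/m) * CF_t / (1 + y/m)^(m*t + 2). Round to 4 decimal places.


Coupon per period c = face * coupon_rate / m = 33.500000
Periods per year m = 2; per-period yield y/m = 0.016500
Number of cashflows N = 4
Cashflows (t years, CF_t, discount factor 1/(1+y/m)^(m*t), PV):
  t = 0.5000: CF_t = 33.500000, DF = 0.983768, PV = 32.956222
  t = 1.0000: CF_t = 33.500000, DF = 0.967799, PV = 32.421271
  t = 1.5000: CF_t = 33.500000, DF = 0.952090, PV = 31.895004
  t = 2.0000: CF_t = 1033.500000, DF = 0.936635, PV = 968.012464
Price P = sum_t PV_t = 1065.284961
Convexity numerator sum_t t*(t + 1/m) * CF_t / (1+y/m)^(m*t + 2):
  t = 0.5000: term = 15.947502
  t = 1.0000: term = 47.065918
  t = 1.5000: term = 92.603872
  t = 2.0000: term = 4684.208172
Convexity = (1/P) * sum = 4839.825465 / 1065.284961 = 4.543221

Answer: Convexity = 4.5432


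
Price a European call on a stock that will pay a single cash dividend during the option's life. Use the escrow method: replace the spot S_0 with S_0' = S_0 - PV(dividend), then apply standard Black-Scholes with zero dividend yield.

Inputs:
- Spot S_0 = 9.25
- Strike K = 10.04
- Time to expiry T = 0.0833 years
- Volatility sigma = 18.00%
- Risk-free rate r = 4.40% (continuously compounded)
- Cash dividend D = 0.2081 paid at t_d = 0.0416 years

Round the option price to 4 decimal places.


PV(D) = D * exp(-r * t_d) = 0.2081 * 0.99817127 = 0.20771944
S_0' = S_0 - PV(D) = 9.2500 - 0.20771944 = 9.04228056
d1 = (ln(S_0'/K) + (r + sigma^2/2)*T) / (sigma*sqrt(T)) = -1.91816878
d2 = d1 - sigma*sqrt(T) = -1.97011992
exp(-rT) = 0.99634151
N(d1) = 0.02754481; N(d2) = 0.02441231
C = S_0' * N(d1) - K * exp(-rT) * N(d2) = 9.04228056 * 0.02754481 - 10.0400 * 0.99634151 * 0.02441231 = 0.0049

Answer: Price = 0.0049


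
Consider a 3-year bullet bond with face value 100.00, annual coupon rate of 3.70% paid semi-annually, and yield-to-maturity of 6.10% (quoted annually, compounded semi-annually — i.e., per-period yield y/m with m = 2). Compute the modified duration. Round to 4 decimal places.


Coupon per period c = face * coupon_rate / m = 1.850000
Periods per year m = 2; per-period yield y/m = 0.030500
Number of cashflows N = 6
Cashflows (t years, CF_t, discount factor 1/(1+y/m)^(m*t), PV):
  t = 0.5000: CF_t = 1.850000, DF = 0.970403, PV = 1.795245
  t = 1.0000: CF_t = 1.850000, DF = 0.941681, PV = 1.742111
  t = 1.5000: CF_t = 1.850000, DF = 0.913810, PV = 1.690549
  t = 2.0000: CF_t = 1.850000, DF = 0.886764, PV = 1.640513
  t = 2.5000: CF_t = 1.850000, DF = 0.860518, PV = 1.591959
  t = 3.0000: CF_t = 101.850000, DF = 0.835049, PV = 85.049753
Price P = sum_t PV_t = 93.510129
First compute Macaulay numerator sum_t t * PV_t:
  t * PV_t at t = 0.5000: 0.897623
  t * PV_t at t = 1.0000: 1.742111
  t * PV_t at t = 1.5000: 2.535823
  t * PV_t at t = 2.0000: 3.281027
  t * PV_t at t = 2.5000: 3.979896
  t * PV_t at t = 3.0000: 255.149259
Macaulay duration D = 267.585738 / 93.510129 = 2.861570
Modified duration = D / (1 + y/m) = 2.861570 / (1 + 0.030500) = 2.776875

Answer: Modified duration = 2.7769


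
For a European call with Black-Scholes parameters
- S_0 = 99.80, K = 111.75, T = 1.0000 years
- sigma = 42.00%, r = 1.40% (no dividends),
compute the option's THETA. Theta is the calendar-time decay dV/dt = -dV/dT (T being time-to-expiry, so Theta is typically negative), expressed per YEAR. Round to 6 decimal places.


d1 = -0.0259429766; d2 = -0.4459429766
phi(d1) = 0.3988080513; exp(-qT) = 1.0000000000; exp(-rT) = 0.9860975443
Theta = -S*exp(-qT)*phi(d1)*sigma/(2*sqrt(T)) - r*K*exp(-rT)*N(d2) + q*S*exp(-qT)*N(d1)
N(d1) = 0.4896514106; N(d2) = 0.3278192186; sqrt(T) = 1.0000000000
Term 1 = -99.8000 * 1.0000000000 * 0.3988080513 * 0.4200 / (2 * 1.0000000000) = -8.3582191391
Term 2 = -0.0140 * 111.7500 * 0.9860975443 * 0.3278192186 = -0.5057429710
Term 3 = 0 (no dividend yield, q = 0)
Theta = -8.3582191391 + (-0.5057429710) + (0.0000000000) = -8.863962

Answer: Theta = -8.863962


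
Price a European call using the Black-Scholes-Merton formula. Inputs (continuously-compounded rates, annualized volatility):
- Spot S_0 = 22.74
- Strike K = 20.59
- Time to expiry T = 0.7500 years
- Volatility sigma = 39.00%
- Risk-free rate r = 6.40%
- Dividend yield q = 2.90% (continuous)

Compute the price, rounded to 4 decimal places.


Answer: Price = 4.3105

Derivation:
d1 = (ln(S/K) + (r - q + 0.5*sigma^2) * T) / (sigma * sqrt(T)) = 0.54065882
d2 = d1 - sigma * sqrt(T) = 0.20290892
exp(-rT) = 0.95313379; exp(-qT) = 0.97848483
C = S_0 * exp(-qT) * N(d1) - K * exp(-rT) * N(d2)
N(d1) = 0.70562862; N(d2) = 0.58039689
C = 22.7400 * 0.97848483 * 0.70562862 - 20.5900 * 0.95313379 * 0.58039689 = 4.3105


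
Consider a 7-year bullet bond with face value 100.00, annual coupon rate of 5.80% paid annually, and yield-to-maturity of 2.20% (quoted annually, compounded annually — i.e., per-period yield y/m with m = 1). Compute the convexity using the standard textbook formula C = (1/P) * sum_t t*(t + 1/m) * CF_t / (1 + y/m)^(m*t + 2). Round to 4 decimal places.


Coupon per period c = face * coupon_rate / m = 5.800000
Periods per year m = 1; per-period yield y/m = 0.022000
Number of cashflows N = 7
Cashflows (t years, CF_t, discount factor 1/(1+y/m)^(m*t), PV):
  t = 1.0000: CF_t = 5.800000, DF = 0.978474, PV = 5.675147
  t = 2.0000: CF_t = 5.800000, DF = 0.957411, PV = 5.552981
  t = 3.0000: CF_t = 5.800000, DF = 0.936801, PV = 5.433445
  t = 4.0000: CF_t = 5.800000, DF = 0.916635, PV = 5.316483
  t = 5.0000: CF_t = 5.800000, DF = 0.896903, PV = 5.202038
  t = 6.0000: CF_t = 5.800000, DF = 0.877596, PV = 5.090057
  t = 7.0000: CF_t = 105.800000, DF = 0.858704, PV = 90.850934
Price P = sum_t PV_t = 123.121085
Convexity numerator sum_t t*(t + 1/m) * CF_t / (1+y/m)^(m*t + 2):
  t = 1.0000: term = 10.866891
  t = 2.0000: term = 31.898897
  t = 3.0000: term = 62.424455
  t = 4.0000: term = 101.801134
  t = 5.0000: term = 149.414580
  t = 6.0000: term = 204.677507
  t = 7.0000: term = 4870.971993
Convexity = (1/P) * sum = 5432.055456 / 123.121085 = 44.119620

Answer: Convexity = 44.1196


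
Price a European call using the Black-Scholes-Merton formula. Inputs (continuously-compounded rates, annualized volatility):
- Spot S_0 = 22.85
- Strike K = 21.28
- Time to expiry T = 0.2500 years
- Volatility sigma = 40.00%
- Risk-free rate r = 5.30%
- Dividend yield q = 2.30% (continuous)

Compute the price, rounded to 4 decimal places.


Answer: Price = 2.7333

Derivation:
d1 = (ln(S/K) + (r - q + 0.5*sigma^2) * T) / (sigma * sqrt(T)) = 0.49341726
d2 = d1 - sigma * sqrt(T) = 0.29341726
exp(-rT) = 0.98683739; exp(-qT) = 0.99426650
C = S_0 * exp(-qT) * N(d1) - K * exp(-rT) * N(d2)
N(d1) = 0.68914111; N(d2) = 0.61539838
C = 22.8500 * 0.99426650 * 0.68914111 - 21.2800 * 0.98683739 * 0.61539838 = 2.7333


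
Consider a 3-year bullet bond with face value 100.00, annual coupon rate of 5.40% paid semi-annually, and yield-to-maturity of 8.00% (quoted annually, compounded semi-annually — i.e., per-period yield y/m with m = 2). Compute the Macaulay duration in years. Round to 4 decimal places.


Answer: Macaulay duration = 2.8015 years

Derivation:
Coupon per period c = face * coupon_rate / m = 2.700000
Periods per year m = 2; per-period yield y/m = 0.040000
Number of cashflows N = 6
Cashflows (t years, CF_t, discount factor 1/(1+y/m)^(m*t), PV):
  t = 0.5000: CF_t = 2.700000, DF = 0.961538, PV = 2.596154
  t = 1.0000: CF_t = 2.700000, DF = 0.924556, PV = 2.496302
  t = 1.5000: CF_t = 2.700000, DF = 0.888996, PV = 2.400290
  t = 2.0000: CF_t = 2.700000, DF = 0.854804, PV = 2.307971
  t = 2.5000: CF_t = 2.700000, DF = 0.821927, PV = 2.219203
  t = 3.0000: CF_t = 102.700000, DF = 0.790315, PV = 81.165302
Price P = sum_t PV_t = 93.185222
Macaulay numerator sum_t t * PV_t:
  t * PV_t at t = 0.5000: 1.298077
  t * PV_t at t = 1.0000: 2.496302
  t * PV_t at t = 1.5000: 3.600435
  t * PV_t at t = 2.0000: 4.615943
  t * PV_t at t = 2.5000: 5.548008
  t * PV_t at t = 3.0000: 243.495905
Macaulay duration D = (sum_t t * PV_t) / P = 261.054670 / 93.185222 = 2.801460


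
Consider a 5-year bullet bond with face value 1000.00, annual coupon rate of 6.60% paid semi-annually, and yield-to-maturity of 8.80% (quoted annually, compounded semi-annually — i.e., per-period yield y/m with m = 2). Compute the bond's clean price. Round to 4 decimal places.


Answer: Price = 912.5306

Derivation:
Coupon per period c = face * coupon_rate / m = 33.000000
Periods per year m = 2; per-period yield y/m = 0.044000
Number of cashflows N = 10
Cashflows (t years, CF_t, discount factor 1/(1+y/m)^(m*t), PV):
  t = 0.5000: CF_t = 33.000000, DF = 0.957854, PV = 31.609195
  t = 1.0000: CF_t = 33.000000, DF = 0.917485, PV = 30.277007
  t = 1.5000: CF_t = 33.000000, DF = 0.878817, PV = 29.000965
  t = 2.0000: CF_t = 33.000000, DF = 0.841779, PV = 27.778702
  t = 2.5000: CF_t = 33.000000, DF = 0.806302, PV = 26.607952
  t = 3.0000: CF_t = 33.000000, DF = 0.772320, PV = 25.486544
  t = 3.5000: CF_t = 33.000000, DF = 0.739770, PV = 24.412398
  t = 4.0000: CF_t = 33.000000, DF = 0.708592, PV = 23.383523
  t = 4.5000: CF_t = 33.000000, DF = 0.678728, PV = 22.398011
  t = 5.0000: CF_t = 1033.000000, DF = 0.650122, PV = 671.576259
Price P = sum_t PV_t = 912.530556


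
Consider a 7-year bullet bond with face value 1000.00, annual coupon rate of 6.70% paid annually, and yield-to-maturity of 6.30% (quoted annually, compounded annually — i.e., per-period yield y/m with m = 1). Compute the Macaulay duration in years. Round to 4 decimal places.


Coupon per period c = face * coupon_rate / m = 67.000000
Periods per year m = 1; per-period yield y/m = 0.063000
Number of cashflows N = 7
Cashflows (t years, CF_t, discount factor 1/(1+y/m)^(m*t), PV):
  t = 1.0000: CF_t = 67.000000, DF = 0.940734, PV = 63.029163
  t = 2.0000: CF_t = 67.000000, DF = 0.884980, PV = 59.293662
  t = 3.0000: CF_t = 67.000000, DF = 0.832531, PV = 55.779550
  t = 4.0000: CF_t = 67.000000, DF = 0.783190, PV = 52.473707
  t = 5.0000: CF_t = 67.000000, DF = 0.736773, PV = 49.363788
  t = 6.0000: CF_t = 67.000000, DF = 0.693107, PV = 46.438183
  t = 7.0000: CF_t = 1067.000000, DF = 0.652029, PV = 695.715321
Price P = sum_t PV_t = 1022.093374
Macaulay numerator sum_t t * PV_t:
  t * PV_t at t = 1.0000: 63.029163
  t * PV_t at t = 2.0000: 118.587324
  t * PV_t at t = 3.0000: 167.338651
  t * PV_t at t = 4.0000: 209.894827
  t * PV_t at t = 5.0000: 246.818941
  t * PV_t at t = 6.0000: 278.629096
  t * PV_t at t = 7.0000: 4870.007250
Macaulay duration D = (sum_t t * PV_t) / P = 5954.305252 / 1022.093374 = 5.825598

Answer: Macaulay duration = 5.8256 years


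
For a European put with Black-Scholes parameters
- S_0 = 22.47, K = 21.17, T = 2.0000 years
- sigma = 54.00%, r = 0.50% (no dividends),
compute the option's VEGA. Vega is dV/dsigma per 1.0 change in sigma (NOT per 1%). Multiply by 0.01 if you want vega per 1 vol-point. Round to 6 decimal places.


Answer: Vega = 11.335796

Derivation:
d1 = 0.4729706327; d2 = -0.2907046909
phi(d1) = 0.3567253422; exp(-qT) = 1.0000000000; exp(-rT) = 0.9900498337
Vega = S * exp(-qT) * phi(d1) * sqrt(T) = 22.4700 * 1.0000000000 * 0.3567253422 * 1.4142135624 = 11.335796


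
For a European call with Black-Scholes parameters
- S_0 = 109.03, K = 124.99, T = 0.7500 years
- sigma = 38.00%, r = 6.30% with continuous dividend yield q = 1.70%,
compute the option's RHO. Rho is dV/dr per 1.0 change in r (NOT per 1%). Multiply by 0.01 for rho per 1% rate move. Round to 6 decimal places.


d1 = -0.1457373694; d2 = -0.4748270228
phi(d1) = 0.3947280534; exp(-qT) = 0.9873309369; exp(-rT) = 0.9538489056
N(d2) = 0.3174551352
Rho = K*T*exp(-rT)*N(d2) = 124.9900 * 0.7500 * 0.9538489056 * 0.3174551352 = 28.385626

Answer: Rho = 28.385626


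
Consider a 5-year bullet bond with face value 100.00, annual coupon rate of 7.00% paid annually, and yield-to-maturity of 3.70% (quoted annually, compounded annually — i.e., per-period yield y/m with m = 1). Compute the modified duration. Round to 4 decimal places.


Answer: Modified duration = 4.2745

Derivation:
Coupon per period c = face * coupon_rate / m = 7.000000
Periods per year m = 1; per-period yield y/m = 0.037000
Number of cashflows N = 5
Cashflows (t years, CF_t, discount factor 1/(1+y/m)^(m*t), PV):
  t = 1.0000: CF_t = 7.000000, DF = 0.964320, PV = 6.750241
  t = 2.0000: CF_t = 7.000000, DF = 0.929913, PV = 6.509394
  t = 3.0000: CF_t = 7.000000, DF = 0.896734, PV = 6.277139
  t = 4.0000: CF_t = 7.000000, DF = 0.864739, PV = 6.053172
  t = 5.0000: CF_t = 107.000000, DF = 0.833885, PV = 89.225707
Price P = sum_t PV_t = 114.815653
First compute Macaulay numerator sum_t t * PV_t:
  t * PV_t at t = 1.0000: 6.750241
  t * PV_t at t = 2.0000: 13.018787
  t * PV_t at t = 3.0000: 18.831418
  t * PV_t at t = 4.0000: 24.212688
  t * PV_t at t = 5.0000: 446.128533
Macaulay duration D = 508.941667 / 114.815653 = 4.432685
Modified duration = D / (1 + y/m) = 4.432685 / (1 + 0.037000) = 4.274528


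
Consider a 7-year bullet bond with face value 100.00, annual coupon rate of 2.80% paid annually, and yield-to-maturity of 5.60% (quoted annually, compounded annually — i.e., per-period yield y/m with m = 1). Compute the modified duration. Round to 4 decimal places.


Answer: Modified duration = 6.0547

Derivation:
Coupon per period c = face * coupon_rate / m = 2.800000
Periods per year m = 1; per-period yield y/m = 0.056000
Number of cashflows N = 7
Cashflows (t years, CF_t, discount factor 1/(1+y/m)^(m*t), PV):
  t = 1.0000: CF_t = 2.800000, DF = 0.946970, PV = 2.651515
  t = 2.0000: CF_t = 2.800000, DF = 0.896752, PV = 2.510904
  t = 3.0000: CF_t = 2.800000, DF = 0.849197, PV = 2.377750
  t = 4.0000: CF_t = 2.800000, DF = 0.804163, PV = 2.251658
  t = 5.0000: CF_t = 2.800000, DF = 0.761518, PV = 2.132252
  t = 6.0000: CF_t = 2.800000, DF = 0.721135, PV = 2.019178
  t = 7.0000: CF_t = 102.800000, DF = 0.682893, PV = 70.201386
Price P = sum_t PV_t = 84.144643
First compute Macaulay numerator sum_t t * PV_t:
  t * PV_t at t = 1.0000: 2.651515
  t * PV_t at t = 2.0000: 5.021809
  t * PV_t at t = 3.0000: 7.133251
  t * PV_t at t = 4.0000: 9.006631
  t * PV_t at t = 5.0000: 10.661258
  t * PV_t at t = 6.0000: 12.115066
  t * PV_t at t = 7.0000: 491.409703
Macaulay duration D = 537.999232 / 84.144643 = 6.393743
Modified duration = D / (1 + y/m) = 6.393743 / (1 + 0.056000) = 6.054681


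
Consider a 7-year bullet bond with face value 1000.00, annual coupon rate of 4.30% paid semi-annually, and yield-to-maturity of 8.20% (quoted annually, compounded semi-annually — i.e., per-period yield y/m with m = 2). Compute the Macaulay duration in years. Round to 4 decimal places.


Answer: Macaulay duration = 5.9860 years

Derivation:
Coupon per period c = face * coupon_rate / m = 21.500000
Periods per year m = 2; per-period yield y/m = 0.041000
Number of cashflows N = 14
Cashflows (t years, CF_t, discount factor 1/(1+y/m)^(m*t), PV):
  t = 0.5000: CF_t = 21.500000, DF = 0.960615, PV = 20.653218
  t = 1.0000: CF_t = 21.500000, DF = 0.922781, PV = 19.839787
  t = 1.5000: CF_t = 21.500000, DF = 0.886437, PV = 19.058393
  t = 2.0000: CF_t = 21.500000, DF = 0.851524, PV = 18.307774
  t = 2.5000: CF_t = 21.500000, DF = 0.817987, PV = 17.586719
  t = 3.0000: CF_t = 21.500000, DF = 0.785770, PV = 16.894062
  t = 3.5000: CF_t = 21.500000, DF = 0.754823, PV = 16.228686
  t = 4.0000: CF_t = 21.500000, DF = 0.725094, PV = 15.589516
  t = 4.5000: CF_t = 21.500000, DF = 0.696536, PV = 14.975519
  t = 5.0000: CF_t = 21.500000, DF = 0.669103, PV = 14.385705
  t = 5.5000: CF_t = 21.500000, DF = 0.642750, PV = 13.819122
  t = 6.0000: CF_t = 21.500000, DF = 0.617435, PV = 13.274853
  t = 6.5000: CF_t = 21.500000, DF = 0.593117, PV = 12.752020
  t = 7.0000: CF_t = 1021.500000, DF = 0.569757, PV = 582.006933
Price P = sum_t PV_t = 795.372305
Macaulay numerator sum_t t * PV_t:
  t * PV_t at t = 0.5000: 10.326609
  t * PV_t at t = 1.0000: 19.839787
  t * PV_t at t = 1.5000: 28.587589
  t * PV_t at t = 2.0000: 36.615548
  t * PV_t at t = 2.5000: 43.966796
  t * PV_t at t = 3.0000: 50.682186
  t * PV_t at t = 3.5000: 56.800400
  t * PV_t at t = 4.0000: 62.358063
  t * PV_t at t = 4.5000: 67.389837
  t * PV_t at t = 5.0000: 71.928527
  t * PV_t at t = 5.5000: 76.005168
  t * PV_t at t = 6.0000: 79.649115
  t * PV_t at t = 6.5000: 82.888128
  t * PV_t at t = 7.0000: 4074.048528
Macaulay duration D = (sum_t t * PV_t) / P = 4761.086283 / 795.372305 = 5.985984


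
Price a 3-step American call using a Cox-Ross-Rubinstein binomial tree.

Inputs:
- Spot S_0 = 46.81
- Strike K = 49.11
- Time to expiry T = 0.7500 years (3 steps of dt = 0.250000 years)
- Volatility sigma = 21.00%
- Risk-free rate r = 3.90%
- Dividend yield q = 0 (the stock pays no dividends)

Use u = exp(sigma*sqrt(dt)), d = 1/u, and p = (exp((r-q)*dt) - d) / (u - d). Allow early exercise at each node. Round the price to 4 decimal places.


Answer: Price = V(0,0) = 3.1474

Derivation:
dt = T/N = 0.250000
u = exp(sigma*sqrt(dt)) = 1.110711; d = 1/u = 0.900325
p = (exp((r-q)*dt) - d) / (u - d) = 0.520344
Discount per step: exp(-r*dt) = 0.990297
Stock lattice S(k, i) with i counting down-moves:
  k=0: S(0,0) = 46.8100
  k=1: S(1,0) = 51.9924; S(1,1) = 42.1442
  k=2: S(2,0) = 57.7485; S(2,1) = 46.8100; S(2,2) = 37.9434
  k=3: S(3,0) = 64.1418; S(3,1) = 51.9924; S(3,2) = 42.1442; S(3,3) = 34.1614
Terminal payoffs V(N, i) = max(S_T - K, 0):
  V(3,0) = 15.031838; V(3,1) = 2.882364; V(3,2) = 0.000000; V(3,3) = 0.000000
Backward induction: V(k, i) = exp(-r*dt) * [p * V(k+1, i) + (1-p) * V(k+1, i+1)]; then take max(V_cont, immediate exercise) for American.
  V(2,0) = exp(-r*dt) * [p*15.031838 + (1-p)*2.882364] = 9.114966; exercise = 8.638470; V(2,0) = max -> 9.114966
  V(2,1) = exp(-r*dt) * [p*2.882364 + (1-p)*0.000000] = 1.485269; exercise = 0.000000; V(2,1) = max -> 1.485269
  V(2,2) = exp(-r*dt) * [p*0.000000 + (1-p)*0.000000] = 0.000000; exercise = 0.000000; V(2,2) = max -> 0.000000
  V(1,0) = exp(-r*dt) * [p*9.114966 + (1-p)*1.485269] = 5.402406; exercise = 2.882364; V(1,0) = max -> 5.402406
  V(1,1) = exp(-r*dt) * [p*1.485269 + (1-p)*0.000000] = 0.765352; exercise = 0.000000; V(1,1) = max -> 0.765352
  V(0,0) = exp(-r*dt) * [p*5.402406 + (1-p)*0.765352] = 3.147379; exercise = 0.000000; V(0,0) = max -> 3.147379
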